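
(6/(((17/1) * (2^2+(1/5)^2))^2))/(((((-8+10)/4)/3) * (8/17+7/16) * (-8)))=-45000/42833999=-0.00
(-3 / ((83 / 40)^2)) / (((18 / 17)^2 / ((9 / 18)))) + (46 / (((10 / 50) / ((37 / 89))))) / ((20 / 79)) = 12494507287 / 33108534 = 377.38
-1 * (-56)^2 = -3136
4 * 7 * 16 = 448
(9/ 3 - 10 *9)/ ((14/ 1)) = -87/ 14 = -6.21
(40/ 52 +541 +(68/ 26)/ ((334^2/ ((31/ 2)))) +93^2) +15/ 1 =13350464827/ 1450228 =9205.77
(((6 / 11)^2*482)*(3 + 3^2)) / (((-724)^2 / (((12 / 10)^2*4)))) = 1874016 / 99102025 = 0.02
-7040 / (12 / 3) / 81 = -1760 / 81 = -21.73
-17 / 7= -2.43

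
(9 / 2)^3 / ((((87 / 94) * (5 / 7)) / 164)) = 3277827 / 145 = 22605.70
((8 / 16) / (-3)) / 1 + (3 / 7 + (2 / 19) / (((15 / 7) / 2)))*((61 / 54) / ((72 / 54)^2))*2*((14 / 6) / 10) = -4289 / 410400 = -0.01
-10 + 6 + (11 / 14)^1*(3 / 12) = -213 / 56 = -3.80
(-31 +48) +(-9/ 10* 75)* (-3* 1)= 439/ 2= 219.50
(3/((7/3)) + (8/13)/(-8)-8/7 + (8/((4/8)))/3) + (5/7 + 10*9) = 26239/273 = 96.11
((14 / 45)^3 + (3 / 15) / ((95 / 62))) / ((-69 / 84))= -0.20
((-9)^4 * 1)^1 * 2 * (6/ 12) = 6561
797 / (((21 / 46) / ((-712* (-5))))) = 130516720 / 21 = 6215081.90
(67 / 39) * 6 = 134 / 13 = 10.31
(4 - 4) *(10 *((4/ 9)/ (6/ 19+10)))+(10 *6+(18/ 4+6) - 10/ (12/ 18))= 111/ 2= 55.50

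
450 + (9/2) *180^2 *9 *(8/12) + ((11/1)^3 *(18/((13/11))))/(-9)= 11348968/13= 872997.54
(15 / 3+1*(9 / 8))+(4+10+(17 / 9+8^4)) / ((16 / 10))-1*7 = 2569.06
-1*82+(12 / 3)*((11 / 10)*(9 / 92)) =-18761 / 230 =-81.57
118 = 118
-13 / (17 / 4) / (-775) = 52 / 13175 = 0.00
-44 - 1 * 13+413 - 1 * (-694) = 1050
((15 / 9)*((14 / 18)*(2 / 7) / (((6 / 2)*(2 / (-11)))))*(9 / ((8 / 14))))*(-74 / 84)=9.42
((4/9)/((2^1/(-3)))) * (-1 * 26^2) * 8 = 10816/3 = 3605.33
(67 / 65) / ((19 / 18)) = 1206 / 1235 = 0.98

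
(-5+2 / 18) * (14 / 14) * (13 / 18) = -286 / 81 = -3.53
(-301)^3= -27270901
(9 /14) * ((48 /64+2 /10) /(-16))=-171 /4480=-0.04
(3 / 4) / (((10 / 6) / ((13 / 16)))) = 117 / 320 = 0.37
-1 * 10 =-10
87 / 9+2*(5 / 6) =34 / 3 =11.33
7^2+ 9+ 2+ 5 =65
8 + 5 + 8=21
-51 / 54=-17 / 18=-0.94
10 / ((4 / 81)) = 405 / 2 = 202.50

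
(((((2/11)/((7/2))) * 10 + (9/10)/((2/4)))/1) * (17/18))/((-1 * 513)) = -799/187110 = -0.00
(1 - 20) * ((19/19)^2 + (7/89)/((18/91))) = -42541/1602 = -26.55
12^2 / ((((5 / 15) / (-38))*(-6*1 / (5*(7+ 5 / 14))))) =704520 / 7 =100645.71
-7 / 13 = -0.54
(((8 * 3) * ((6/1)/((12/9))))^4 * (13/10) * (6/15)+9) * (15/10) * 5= 530590761.90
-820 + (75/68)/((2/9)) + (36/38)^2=-39970981/49096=-814.14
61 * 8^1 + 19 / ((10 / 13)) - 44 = 4687 / 10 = 468.70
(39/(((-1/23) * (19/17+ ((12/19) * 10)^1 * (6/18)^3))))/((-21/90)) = 78227370/27503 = 2844.32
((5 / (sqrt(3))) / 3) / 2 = 5 *sqrt(3) / 18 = 0.48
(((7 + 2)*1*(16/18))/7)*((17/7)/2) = 68/49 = 1.39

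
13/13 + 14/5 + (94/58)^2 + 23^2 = 2251469/4205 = 535.43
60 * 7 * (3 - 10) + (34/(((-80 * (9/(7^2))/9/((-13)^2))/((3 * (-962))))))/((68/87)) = 1039369821/80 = 12992122.76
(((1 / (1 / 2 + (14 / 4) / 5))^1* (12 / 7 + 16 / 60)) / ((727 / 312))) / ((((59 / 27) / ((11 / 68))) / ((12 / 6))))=535392 / 5104267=0.10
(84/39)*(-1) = -2.15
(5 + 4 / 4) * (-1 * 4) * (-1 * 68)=1632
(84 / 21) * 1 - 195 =-191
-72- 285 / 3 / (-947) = -68089 / 947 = -71.90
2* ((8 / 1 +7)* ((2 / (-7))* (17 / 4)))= -255 / 7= -36.43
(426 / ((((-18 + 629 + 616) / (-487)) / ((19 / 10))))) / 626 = -656963 / 1280170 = -0.51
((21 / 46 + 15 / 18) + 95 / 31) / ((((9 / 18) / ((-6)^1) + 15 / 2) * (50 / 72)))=1341216 / 1586425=0.85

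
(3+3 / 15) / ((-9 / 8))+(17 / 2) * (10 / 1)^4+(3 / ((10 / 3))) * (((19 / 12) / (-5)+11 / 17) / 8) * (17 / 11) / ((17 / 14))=114440233933 / 1346400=84997.20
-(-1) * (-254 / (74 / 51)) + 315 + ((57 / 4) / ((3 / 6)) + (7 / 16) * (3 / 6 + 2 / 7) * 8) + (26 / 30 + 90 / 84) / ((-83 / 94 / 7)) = 28713473 / 184260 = 155.83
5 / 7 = 0.71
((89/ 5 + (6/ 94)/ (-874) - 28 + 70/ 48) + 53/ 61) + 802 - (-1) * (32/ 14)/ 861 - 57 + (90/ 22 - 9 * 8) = 741158500224477/ 1107494920840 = 669.22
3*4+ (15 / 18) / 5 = 73 / 6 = 12.17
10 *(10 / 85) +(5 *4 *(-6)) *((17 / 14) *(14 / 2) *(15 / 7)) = -259960 / 119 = -2184.54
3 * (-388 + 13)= -1125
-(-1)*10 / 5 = 2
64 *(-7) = -448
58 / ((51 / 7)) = 406 / 51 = 7.96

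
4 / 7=0.57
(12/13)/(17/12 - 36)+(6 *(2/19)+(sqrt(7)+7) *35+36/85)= 35 *sqrt(7)+428725429/1742585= 338.63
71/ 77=0.92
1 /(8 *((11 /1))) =1 /88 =0.01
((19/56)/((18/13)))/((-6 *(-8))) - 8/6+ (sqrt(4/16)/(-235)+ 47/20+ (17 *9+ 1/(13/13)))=1762610557/11370240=155.02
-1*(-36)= 36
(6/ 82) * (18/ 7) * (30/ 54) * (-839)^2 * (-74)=-1562704620/ 287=-5444963.83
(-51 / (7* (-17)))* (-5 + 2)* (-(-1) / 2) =-9 / 14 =-0.64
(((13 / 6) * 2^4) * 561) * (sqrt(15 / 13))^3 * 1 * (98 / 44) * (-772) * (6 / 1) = -231507360 * sqrt(195) / 13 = -248678795.92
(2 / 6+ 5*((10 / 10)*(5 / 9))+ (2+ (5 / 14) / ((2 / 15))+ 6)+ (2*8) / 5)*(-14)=-21407 / 90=-237.86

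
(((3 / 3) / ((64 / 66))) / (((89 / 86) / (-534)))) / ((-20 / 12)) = 12771 / 40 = 319.28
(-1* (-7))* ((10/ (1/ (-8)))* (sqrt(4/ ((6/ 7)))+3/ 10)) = -560* sqrt(42)/ 3-168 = -1377.74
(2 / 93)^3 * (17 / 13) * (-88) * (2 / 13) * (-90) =0.02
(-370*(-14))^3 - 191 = 138991831809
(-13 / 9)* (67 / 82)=-871 / 738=-1.18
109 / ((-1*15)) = -109 / 15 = -7.27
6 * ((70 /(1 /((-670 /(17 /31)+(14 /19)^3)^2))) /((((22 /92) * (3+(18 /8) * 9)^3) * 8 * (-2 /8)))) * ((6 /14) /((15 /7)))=-20846.65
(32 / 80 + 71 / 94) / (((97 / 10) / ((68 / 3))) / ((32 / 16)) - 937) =-73848 / 59879363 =-0.00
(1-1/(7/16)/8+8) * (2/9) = 122/63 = 1.94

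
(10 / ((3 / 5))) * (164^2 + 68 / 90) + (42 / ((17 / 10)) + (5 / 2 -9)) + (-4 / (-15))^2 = 10288428457 / 22950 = 448297.54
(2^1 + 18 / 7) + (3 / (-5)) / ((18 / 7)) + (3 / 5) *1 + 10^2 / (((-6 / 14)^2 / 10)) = 3433111 / 630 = 5449.38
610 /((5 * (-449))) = -122 /449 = -0.27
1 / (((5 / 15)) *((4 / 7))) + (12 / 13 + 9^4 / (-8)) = -84651 / 104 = -813.95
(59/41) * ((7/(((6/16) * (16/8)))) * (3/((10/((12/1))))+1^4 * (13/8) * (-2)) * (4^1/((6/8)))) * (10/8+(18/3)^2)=1723036/1845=933.89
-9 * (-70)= 630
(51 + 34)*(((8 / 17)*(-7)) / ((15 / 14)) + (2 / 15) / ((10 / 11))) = -3733 / 15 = -248.87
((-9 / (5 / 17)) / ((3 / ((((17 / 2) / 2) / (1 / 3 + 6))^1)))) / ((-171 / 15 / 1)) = 867 / 1444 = 0.60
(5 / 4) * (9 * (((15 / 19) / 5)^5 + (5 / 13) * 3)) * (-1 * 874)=-19222353270 / 1694173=-11346.16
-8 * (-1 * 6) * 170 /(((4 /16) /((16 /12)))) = 43520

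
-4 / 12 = -1 / 3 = -0.33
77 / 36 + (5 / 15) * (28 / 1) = 413 / 36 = 11.47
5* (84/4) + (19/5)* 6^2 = 1209/5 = 241.80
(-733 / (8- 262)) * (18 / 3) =2199 / 127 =17.31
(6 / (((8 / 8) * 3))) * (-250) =-500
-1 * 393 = -393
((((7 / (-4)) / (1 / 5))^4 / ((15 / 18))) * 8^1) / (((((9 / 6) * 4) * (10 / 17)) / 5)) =5102125 / 64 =79720.70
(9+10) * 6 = 114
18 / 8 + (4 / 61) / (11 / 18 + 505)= 4996737 / 2220644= 2.25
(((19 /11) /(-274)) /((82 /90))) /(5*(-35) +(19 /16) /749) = 5123160 /129578522447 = 0.00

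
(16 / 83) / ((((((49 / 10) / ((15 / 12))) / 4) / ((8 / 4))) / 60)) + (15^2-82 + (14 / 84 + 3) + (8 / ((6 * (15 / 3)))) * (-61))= 153.50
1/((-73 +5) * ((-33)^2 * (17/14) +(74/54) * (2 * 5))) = -189/17171054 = -0.00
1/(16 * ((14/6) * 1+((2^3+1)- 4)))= 3/352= 0.01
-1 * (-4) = 4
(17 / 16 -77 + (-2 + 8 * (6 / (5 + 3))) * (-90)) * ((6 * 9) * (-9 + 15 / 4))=3954825 / 32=123588.28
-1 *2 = -2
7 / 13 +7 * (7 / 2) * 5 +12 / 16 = 6437 / 52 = 123.79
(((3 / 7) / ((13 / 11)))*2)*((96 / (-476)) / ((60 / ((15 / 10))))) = -198 / 54145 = -0.00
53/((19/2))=5.58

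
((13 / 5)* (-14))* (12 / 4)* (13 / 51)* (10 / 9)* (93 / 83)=-34.65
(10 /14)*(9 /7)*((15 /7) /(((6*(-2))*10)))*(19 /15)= -57 /2744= -0.02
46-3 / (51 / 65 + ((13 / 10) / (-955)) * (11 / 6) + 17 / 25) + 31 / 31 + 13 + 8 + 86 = 165491782 / 1089133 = 151.95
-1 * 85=-85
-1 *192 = -192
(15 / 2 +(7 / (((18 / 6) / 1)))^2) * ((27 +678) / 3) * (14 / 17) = 383285 / 153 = 2505.13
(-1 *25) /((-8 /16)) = 50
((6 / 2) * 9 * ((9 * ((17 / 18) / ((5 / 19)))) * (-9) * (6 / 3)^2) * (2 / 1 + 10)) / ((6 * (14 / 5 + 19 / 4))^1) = -8316.72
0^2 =0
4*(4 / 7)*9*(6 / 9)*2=27.43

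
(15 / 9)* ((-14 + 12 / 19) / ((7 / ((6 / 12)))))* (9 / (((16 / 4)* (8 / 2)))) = -1905 / 2128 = -0.90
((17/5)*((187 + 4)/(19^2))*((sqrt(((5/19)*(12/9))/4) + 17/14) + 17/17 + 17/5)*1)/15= 3247*sqrt(285)/1543275 + 425357/631750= 0.71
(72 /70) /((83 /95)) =684 /581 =1.18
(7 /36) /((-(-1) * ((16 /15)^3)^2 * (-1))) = -8859375 /67108864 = -0.13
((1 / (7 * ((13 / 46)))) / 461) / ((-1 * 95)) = -46 / 3985345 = -0.00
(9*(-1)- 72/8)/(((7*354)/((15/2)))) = -45/826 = -0.05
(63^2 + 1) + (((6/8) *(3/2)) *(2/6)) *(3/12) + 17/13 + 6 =1654599/416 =3977.40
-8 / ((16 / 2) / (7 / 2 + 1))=-4.50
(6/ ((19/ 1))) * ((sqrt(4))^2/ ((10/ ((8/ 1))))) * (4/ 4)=96/ 95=1.01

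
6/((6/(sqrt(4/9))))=2/3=0.67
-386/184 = -193/92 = -2.10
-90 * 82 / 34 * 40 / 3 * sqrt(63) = -147600 * sqrt(7) / 17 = -22971.35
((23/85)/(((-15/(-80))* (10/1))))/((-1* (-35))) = 184/44625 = 0.00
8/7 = 1.14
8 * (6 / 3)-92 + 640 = 564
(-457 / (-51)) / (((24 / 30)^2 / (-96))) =-1344.12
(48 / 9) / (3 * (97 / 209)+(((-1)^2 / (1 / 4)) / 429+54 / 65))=217360 / 90983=2.39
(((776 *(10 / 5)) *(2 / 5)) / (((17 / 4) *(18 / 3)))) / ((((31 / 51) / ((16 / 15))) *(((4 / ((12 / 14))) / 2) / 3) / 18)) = 5363712 / 5425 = 988.70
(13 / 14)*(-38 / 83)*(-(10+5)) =3705 / 581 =6.38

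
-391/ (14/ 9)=-3519/ 14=-251.36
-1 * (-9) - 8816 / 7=-8753 / 7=-1250.43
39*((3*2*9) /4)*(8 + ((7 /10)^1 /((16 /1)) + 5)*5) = 1119339 /64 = 17489.67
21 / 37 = 0.57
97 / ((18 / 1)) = 97 / 18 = 5.39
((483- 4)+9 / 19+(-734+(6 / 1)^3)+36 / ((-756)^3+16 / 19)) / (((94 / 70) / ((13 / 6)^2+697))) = -20131.48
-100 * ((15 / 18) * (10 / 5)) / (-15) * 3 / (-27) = -1.23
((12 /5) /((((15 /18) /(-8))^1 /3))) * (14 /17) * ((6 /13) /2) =-72576 /5525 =-13.14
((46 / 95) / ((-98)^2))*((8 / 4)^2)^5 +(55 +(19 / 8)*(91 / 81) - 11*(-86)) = 148355372663 / 147805560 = 1003.72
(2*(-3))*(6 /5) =-7.20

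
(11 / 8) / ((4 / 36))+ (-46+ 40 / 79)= -20931 / 632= -33.12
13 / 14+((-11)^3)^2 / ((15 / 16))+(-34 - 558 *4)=396353999 / 210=1887400.00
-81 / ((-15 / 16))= 432 / 5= 86.40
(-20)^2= 400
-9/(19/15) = -135/19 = -7.11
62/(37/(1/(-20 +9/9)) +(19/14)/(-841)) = -729988/8277141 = -0.09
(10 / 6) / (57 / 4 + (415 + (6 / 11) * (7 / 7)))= 220 / 56733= 0.00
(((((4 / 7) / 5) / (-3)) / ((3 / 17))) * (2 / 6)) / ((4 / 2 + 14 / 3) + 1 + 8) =-68 / 14805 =-0.00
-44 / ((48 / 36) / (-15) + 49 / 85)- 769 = -320497 / 373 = -859.24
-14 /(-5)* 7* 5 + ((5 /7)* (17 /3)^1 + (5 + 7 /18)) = 107.44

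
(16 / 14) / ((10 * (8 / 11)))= 11 / 70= 0.16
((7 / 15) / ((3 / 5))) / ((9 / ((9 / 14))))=1 / 18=0.06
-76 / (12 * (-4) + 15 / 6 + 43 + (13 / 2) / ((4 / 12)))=-76 / 17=-4.47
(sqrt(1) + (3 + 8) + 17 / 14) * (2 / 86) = 185 / 602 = 0.31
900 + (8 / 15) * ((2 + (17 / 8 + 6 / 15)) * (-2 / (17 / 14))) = 1142432 / 1275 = 896.03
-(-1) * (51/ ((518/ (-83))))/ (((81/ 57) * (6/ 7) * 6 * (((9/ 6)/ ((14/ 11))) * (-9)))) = 187663/ 1780218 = 0.11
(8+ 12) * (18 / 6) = 60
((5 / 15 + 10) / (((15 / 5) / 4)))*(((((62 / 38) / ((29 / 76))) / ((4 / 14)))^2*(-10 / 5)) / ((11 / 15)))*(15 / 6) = -583903600 / 27753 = -21039.30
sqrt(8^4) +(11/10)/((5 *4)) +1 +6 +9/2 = 15111/200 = 75.56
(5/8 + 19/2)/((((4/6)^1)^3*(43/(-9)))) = -19683/2752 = -7.15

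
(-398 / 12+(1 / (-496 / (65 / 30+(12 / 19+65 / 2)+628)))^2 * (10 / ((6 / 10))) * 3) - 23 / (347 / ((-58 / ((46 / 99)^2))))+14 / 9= 1884208645006 / 24918988509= 75.61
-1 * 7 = -7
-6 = -6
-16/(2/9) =-72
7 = 7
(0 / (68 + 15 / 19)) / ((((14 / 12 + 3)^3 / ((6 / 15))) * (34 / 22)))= 0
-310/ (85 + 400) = -62/ 97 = -0.64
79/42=1.88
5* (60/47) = 300/47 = 6.38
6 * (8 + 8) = 96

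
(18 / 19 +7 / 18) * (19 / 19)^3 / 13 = 457 / 4446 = 0.10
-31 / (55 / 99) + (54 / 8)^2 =-819 / 80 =-10.24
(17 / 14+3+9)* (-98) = -1295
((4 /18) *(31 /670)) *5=31 /603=0.05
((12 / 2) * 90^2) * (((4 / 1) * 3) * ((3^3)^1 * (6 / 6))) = 15746400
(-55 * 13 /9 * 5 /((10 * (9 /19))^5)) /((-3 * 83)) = 0.00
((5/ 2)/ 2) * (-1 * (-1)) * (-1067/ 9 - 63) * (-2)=4085/ 9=453.89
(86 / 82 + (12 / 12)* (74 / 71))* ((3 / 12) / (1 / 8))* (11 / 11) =12174 / 2911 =4.18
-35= -35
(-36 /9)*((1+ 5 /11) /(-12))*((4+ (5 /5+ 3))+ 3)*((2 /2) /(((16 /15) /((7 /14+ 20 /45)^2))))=1445 /324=4.46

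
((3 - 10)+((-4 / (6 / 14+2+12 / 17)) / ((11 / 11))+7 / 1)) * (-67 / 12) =7973 / 1119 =7.13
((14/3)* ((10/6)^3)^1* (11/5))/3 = 3850/243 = 15.84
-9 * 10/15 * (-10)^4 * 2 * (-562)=67440000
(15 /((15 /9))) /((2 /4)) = 18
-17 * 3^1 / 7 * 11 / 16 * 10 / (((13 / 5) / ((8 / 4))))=-38.53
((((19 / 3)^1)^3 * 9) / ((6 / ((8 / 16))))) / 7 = 6859 / 252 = 27.22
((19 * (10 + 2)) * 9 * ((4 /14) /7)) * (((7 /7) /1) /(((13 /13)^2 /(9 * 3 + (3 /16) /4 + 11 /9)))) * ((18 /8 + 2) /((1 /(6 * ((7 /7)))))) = 47334681 /784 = 60375.87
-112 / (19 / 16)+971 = 16657 / 19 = 876.68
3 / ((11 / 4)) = 12 / 11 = 1.09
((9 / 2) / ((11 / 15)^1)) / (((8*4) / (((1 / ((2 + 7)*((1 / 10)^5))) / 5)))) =9375 / 22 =426.14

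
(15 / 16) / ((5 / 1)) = 3 / 16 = 0.19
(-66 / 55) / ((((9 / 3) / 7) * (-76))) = 7 / 190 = 0.04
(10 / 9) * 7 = 70 / 9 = 7.78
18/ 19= 0.95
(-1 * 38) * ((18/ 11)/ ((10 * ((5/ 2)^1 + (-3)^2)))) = -684/ 1265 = -0.54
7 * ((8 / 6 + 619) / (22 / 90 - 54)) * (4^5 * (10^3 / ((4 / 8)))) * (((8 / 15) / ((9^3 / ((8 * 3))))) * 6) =-3414949888000 / 195939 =-17428637.93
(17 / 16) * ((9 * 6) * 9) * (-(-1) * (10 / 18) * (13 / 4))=29835 / 32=932.34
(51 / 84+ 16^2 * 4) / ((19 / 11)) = 315579 / 532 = 593.19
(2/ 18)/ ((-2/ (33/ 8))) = -11/ 48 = -0.23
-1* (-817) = 817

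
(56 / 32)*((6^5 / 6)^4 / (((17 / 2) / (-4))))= -39495538704384 / 17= -2323266982610.82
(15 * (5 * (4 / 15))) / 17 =20 / 17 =1.18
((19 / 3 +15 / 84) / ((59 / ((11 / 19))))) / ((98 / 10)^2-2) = 150425 / 221379564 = 0.00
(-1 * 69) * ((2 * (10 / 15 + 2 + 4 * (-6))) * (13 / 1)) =38272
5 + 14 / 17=99 / 17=5.82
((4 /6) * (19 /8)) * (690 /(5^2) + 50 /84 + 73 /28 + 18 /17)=4322291 /85680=50.45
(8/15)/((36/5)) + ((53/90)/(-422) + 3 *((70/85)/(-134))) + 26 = 3381258479/129777660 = 26.05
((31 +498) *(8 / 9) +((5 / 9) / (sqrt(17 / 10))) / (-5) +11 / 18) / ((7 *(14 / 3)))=2825 / 196-sqrt(170) / 4998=14.41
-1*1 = -1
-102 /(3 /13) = -442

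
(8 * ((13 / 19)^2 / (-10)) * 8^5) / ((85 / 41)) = -908197888 / 153425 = -5919.49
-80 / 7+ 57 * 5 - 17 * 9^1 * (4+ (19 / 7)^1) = -5276 / 7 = -753.71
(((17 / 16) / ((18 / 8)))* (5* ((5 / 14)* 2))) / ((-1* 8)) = -425 / 2016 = -0.21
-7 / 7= -1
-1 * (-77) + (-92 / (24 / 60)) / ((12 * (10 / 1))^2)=76.98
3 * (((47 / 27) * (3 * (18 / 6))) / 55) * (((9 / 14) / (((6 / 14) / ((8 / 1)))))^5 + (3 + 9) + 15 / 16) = 187131393 / 880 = 212649.31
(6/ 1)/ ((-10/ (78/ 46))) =-117/ 115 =-1.02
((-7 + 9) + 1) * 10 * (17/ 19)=510/ 19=26.84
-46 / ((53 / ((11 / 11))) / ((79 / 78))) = -1817 / 2067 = -0.88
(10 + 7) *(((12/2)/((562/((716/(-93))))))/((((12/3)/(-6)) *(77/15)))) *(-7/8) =-136935/383284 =-0.36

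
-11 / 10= -1.10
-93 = -93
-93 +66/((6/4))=-49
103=103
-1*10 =-10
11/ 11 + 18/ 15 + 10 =61/ 5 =12.20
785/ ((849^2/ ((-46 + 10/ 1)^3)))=-4069440/ 80089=-50.81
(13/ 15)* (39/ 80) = 169/ 400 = 0.42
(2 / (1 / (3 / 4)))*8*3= 36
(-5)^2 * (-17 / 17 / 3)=-25 / 3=-8.33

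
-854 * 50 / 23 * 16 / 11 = -2700.40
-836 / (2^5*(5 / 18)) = -1881 / 20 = -94.05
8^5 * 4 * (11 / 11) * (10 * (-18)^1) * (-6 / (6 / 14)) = 330301440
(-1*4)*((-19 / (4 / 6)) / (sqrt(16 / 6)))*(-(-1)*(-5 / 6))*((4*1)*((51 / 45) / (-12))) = 323*sqrt(6) / 36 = 21.98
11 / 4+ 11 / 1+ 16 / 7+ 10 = 729 / 28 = 26.04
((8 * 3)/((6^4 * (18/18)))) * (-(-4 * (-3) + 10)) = -11/27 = -0.41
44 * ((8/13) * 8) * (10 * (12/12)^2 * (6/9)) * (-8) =-450560/39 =-11552.82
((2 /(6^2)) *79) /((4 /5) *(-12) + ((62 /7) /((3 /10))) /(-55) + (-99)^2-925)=30415 /61440432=0.00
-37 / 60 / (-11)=37 / 660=0.06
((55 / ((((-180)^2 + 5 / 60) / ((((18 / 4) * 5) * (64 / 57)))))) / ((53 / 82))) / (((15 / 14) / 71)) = 245921280 / 55931801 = 4.40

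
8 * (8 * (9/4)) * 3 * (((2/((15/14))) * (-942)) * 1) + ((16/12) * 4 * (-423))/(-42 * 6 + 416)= -155726724/205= -759642.56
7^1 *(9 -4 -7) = -14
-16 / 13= -1.23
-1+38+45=82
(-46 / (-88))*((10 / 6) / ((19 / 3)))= 115 / 836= 0.14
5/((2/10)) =25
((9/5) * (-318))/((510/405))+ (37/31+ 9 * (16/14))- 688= -20862654/18445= -1131.07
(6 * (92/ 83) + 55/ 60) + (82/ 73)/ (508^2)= 17748394067/ 2345414664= 7.57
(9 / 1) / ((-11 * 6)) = -0.14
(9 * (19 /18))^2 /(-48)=-361 /192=-1.88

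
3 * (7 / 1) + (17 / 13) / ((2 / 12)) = 375 / 13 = 28.85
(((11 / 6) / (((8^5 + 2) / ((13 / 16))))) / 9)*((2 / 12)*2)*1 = 143 / 84939840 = 0.00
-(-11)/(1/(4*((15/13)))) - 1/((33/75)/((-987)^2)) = -316597665/143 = -2213969.69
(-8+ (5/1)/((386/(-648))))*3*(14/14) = -9492/193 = -49.18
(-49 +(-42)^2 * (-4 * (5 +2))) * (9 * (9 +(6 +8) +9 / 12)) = -42272055 / 4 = -10568013.75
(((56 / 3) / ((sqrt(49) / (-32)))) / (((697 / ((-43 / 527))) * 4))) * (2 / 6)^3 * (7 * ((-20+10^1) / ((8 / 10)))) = -240800 / 29752839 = -0.01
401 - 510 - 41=-150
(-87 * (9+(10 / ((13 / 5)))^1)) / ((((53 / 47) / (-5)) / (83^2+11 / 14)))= 329334581955 / 9646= 34142088.11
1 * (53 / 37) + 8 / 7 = 667 / 259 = 2.58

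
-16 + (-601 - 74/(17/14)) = -11525/17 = -677.94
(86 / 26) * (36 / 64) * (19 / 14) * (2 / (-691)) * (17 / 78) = -41667 / 26158496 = -0.00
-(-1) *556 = 556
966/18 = 161/3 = 53.67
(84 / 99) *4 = 112 / 33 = 3.39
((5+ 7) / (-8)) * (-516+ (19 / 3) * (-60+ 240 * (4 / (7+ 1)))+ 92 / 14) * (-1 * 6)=-8154 / 7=-1164.86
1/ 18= 0.06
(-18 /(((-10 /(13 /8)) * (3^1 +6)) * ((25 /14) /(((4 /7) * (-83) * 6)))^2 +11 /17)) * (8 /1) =-3507768576 /15708907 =-223.30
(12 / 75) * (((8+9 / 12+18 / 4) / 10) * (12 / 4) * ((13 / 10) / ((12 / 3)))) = 2067 / 10000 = 0.21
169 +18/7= 1201/7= 171.57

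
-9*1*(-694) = 6246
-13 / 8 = -1.62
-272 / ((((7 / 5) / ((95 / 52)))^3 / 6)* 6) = -1821921875 / 3014284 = -604.43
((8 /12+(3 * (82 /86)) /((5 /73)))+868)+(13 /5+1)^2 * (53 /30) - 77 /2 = 894.83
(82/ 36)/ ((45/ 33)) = 451/ 270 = 1.67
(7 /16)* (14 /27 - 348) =-32837 /216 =-152.02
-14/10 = -7/5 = -1.40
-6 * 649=-3894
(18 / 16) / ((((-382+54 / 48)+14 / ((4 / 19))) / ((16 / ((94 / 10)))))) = -144 / 23641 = -0.01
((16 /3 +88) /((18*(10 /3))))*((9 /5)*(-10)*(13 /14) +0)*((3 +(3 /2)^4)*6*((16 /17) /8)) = -5031 /34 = -147.97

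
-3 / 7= -0.43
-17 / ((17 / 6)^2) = -36 / 17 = -2.12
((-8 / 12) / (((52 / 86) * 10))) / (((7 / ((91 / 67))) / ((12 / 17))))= -86 / 5695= -0.02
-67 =-67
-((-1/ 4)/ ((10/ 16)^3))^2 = -16384/ 15625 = -1.05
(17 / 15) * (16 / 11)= 272 / 165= 1.65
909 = 909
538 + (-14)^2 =734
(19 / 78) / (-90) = -19 / 7020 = -0.00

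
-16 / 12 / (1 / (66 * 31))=-2728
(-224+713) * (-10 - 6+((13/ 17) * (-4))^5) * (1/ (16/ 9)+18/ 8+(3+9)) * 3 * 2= -17510928629022/ 1419857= -12332881.85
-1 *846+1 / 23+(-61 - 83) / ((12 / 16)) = -23873 / 23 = -1037.96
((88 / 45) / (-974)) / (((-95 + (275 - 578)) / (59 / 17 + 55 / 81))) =125708 / 6005214045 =0.00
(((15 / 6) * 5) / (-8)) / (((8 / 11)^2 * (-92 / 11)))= 33275 / 94208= 0.35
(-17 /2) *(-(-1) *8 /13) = -68 /13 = -5.23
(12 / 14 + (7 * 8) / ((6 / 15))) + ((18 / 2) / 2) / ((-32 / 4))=15713 / 112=140.29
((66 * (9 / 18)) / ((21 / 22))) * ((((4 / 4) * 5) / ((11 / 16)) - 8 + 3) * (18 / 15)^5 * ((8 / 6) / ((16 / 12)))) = 171072 / 875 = 195.51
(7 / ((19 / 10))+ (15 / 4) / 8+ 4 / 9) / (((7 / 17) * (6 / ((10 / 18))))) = 2138345 / 2068416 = 1.03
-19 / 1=-19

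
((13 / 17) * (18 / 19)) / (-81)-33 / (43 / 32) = -3070910 / 125001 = -24.57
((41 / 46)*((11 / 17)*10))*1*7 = 40.37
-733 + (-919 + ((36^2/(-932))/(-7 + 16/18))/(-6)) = -21170866/12815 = -1652.04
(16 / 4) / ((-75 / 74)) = -296 / 75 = -3.95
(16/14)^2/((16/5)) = 20/49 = 0.41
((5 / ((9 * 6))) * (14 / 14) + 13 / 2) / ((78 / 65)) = 445 / 81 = 5.49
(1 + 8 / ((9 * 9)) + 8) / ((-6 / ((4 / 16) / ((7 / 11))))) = -8107 / 13608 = -0.60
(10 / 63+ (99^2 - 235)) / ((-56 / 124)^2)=144790987 / 3087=46903.46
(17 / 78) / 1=17 / 78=0.22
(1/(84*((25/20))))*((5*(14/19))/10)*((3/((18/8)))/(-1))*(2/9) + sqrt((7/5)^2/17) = -8/7695 + 7*sqrt(17)/85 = 0.34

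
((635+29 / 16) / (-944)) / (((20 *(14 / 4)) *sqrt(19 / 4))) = -10189 *sqrt(19) / 10044160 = -0.00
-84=-84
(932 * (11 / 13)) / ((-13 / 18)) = -184536 / 169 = -1091.93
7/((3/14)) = 98/3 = 32.67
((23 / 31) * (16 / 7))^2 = 135424 / 47089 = 2.88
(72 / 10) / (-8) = -9 / 10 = -0.90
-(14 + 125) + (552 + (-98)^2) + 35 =10052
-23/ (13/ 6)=-138/ 13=-10.62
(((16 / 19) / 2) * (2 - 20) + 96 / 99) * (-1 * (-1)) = -4144 / 627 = -6.61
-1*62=-62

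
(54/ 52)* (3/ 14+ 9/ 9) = 459/ 364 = 1.26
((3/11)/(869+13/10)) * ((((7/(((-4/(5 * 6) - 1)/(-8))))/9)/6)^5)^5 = 4499879580584837311451522662400000000000000000000000000/132198395584592588699506483001074302238818136353356590151823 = 0.00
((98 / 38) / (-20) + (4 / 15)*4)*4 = 1069 / 285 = 3.75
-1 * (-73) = 73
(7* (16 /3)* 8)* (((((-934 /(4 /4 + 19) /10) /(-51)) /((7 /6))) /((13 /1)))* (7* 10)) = 418432 /3315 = 126.22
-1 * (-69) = 69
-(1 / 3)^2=-1 / 9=-0.11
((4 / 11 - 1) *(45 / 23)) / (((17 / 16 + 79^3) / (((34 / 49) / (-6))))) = 1360 / 4656927737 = 0.00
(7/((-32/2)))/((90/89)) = -623/1440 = -0.43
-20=-20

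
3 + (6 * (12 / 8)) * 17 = 156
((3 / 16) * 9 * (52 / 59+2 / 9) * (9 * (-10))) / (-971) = 39555 / 229156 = 0.17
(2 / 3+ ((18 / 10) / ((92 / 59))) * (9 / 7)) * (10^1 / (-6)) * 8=-41554 / 1449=-28.68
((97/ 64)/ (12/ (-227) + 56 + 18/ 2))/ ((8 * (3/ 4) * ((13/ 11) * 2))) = 242209/ 147194112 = 0.00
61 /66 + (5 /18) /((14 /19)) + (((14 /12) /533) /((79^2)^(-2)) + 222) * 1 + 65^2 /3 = 128375262857 /1477476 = 86888.22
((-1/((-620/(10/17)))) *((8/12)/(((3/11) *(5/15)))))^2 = 121/2499561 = 0.00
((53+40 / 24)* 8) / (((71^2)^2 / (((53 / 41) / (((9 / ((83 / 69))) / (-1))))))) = -140768 / 47341961703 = -0.00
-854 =-854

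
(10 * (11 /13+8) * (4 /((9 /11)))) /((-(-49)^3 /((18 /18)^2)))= 50600 /13764933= 0.00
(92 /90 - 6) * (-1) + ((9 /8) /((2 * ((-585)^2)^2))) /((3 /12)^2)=64776348001 /13013105625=4.98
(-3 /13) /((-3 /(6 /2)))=3 /13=0.23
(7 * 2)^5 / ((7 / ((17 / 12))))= 326536 / 3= 108845.33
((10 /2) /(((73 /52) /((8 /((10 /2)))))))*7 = 2912 /73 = 39.89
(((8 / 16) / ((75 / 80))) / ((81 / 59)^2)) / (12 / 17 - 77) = -473416 / 127644255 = -0.00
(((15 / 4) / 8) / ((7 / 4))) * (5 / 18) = 0.07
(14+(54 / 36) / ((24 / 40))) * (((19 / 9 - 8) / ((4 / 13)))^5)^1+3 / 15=-8540018214723911 / 201553920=-42370886.24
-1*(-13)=13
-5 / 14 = -0.36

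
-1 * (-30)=30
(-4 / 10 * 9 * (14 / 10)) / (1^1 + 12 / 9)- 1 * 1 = -79 / 25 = -3.16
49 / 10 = 4.90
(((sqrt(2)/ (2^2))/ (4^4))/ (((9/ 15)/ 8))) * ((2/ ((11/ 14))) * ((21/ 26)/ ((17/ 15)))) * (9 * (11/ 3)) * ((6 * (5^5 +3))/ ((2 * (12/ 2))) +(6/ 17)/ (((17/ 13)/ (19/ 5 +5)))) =1247705865 * sqrt(2)/ 1021904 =1726.70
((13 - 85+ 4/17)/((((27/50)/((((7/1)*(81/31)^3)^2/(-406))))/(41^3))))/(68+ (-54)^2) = 38480065915674025125/326404328790818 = 117890.80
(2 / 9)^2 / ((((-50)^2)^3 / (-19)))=-19 / 316406250000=-0.00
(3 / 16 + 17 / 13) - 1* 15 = -13.50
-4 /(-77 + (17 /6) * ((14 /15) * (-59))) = 90 /5243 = 0.02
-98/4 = -49/2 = -24.50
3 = 3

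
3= 3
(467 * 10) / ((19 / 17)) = 79390 / 19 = 4178.42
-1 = -1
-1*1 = -1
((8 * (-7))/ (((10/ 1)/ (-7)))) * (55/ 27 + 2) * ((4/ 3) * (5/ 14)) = 6104/ 81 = 75.36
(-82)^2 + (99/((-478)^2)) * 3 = 1536326713/228484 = 6724.00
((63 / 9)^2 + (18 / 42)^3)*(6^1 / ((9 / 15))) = 168340 / 343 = 490.79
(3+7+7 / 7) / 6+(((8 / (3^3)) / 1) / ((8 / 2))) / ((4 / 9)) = 2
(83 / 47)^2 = 6889 / 2209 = 3.12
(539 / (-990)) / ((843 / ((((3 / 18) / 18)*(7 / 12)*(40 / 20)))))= -0.00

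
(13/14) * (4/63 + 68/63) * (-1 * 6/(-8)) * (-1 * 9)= -351/49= -7.16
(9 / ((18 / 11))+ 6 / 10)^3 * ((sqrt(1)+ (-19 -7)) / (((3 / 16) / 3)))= -453962 / 5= -90792.40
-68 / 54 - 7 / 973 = -4753 / 3753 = -1.27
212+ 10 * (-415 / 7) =-2666 / 7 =-380.86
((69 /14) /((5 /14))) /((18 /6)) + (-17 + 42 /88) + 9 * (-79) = -159043 /220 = -722.92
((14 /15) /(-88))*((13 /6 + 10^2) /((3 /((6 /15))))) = -4291 /29700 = -0.14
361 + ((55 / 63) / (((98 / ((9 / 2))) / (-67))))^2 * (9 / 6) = 1399818923 / 3764768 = 371.82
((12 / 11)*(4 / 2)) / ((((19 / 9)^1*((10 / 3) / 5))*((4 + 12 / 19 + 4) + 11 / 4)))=1296 / 9515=0.14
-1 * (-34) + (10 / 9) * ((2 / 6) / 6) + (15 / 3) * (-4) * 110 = -175441 / 81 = -2165.94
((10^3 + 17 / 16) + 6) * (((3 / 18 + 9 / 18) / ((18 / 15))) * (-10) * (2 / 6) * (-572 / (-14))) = -19201325 / 252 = -76195.73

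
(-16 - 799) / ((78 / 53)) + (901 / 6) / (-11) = -81143 / 143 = -567.43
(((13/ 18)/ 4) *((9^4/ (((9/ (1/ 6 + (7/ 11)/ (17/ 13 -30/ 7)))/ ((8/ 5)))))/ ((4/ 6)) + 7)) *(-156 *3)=189591467/ 29810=6360.00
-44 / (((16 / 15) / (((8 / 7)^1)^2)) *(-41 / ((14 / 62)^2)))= 2640 / 39401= 0.07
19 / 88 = 0.22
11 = 11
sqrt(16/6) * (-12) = -8 * sqrt(6) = -19.60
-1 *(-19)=19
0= 0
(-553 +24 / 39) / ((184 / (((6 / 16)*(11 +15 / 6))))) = -581661 / 38272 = -15.20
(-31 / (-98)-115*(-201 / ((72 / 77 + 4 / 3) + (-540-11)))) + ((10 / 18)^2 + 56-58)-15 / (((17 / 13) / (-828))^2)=-1748738313813410665 / 290790952074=-6013730.14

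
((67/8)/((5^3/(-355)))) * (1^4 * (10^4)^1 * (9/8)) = -1070325/4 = -267581.25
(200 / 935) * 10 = 400 / 187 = 2.14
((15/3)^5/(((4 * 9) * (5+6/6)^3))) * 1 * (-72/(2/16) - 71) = -2021875/7776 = -260.01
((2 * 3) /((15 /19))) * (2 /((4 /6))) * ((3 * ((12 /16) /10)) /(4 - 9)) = -513 /500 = -1.03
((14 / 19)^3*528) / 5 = 1448832 / 34295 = 42.25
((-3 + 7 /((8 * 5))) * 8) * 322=-36386 /5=-7277.20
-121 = -121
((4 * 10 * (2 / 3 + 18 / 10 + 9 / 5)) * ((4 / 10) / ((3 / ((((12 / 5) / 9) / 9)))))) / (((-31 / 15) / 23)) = -94208 / 12555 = -7.50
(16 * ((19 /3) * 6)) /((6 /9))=912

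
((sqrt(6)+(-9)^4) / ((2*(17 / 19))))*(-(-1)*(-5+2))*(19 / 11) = -7105563 / 374 - 1083*sqrt(6) / 374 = -19005.92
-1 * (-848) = 848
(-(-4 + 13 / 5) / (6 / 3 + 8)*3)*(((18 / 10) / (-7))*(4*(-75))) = 32.40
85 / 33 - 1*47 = -1466 / 33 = -44.42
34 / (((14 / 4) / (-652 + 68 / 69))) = -3054560 / 483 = -6324.14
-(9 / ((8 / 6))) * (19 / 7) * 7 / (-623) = 513 / 2492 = 0.21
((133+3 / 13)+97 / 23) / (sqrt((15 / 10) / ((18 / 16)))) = 41097*sqrt(3) / 598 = 119.03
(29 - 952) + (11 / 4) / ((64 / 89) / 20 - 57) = -93593403 / 101396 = -923.05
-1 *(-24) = 24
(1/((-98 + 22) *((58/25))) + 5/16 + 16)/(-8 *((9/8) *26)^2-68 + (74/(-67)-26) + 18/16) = -9631987/4098365550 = -0.00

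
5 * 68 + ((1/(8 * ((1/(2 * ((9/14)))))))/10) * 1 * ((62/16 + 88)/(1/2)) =21949/64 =342.95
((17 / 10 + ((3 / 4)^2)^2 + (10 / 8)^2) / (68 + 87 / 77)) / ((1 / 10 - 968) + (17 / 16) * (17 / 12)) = -1058211 / 19753418788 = -0.00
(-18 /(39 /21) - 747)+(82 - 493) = -15180 /13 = -1167.69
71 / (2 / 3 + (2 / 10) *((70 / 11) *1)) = 2343 / 64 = 36.61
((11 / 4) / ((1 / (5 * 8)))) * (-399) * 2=-87780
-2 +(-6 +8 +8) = 8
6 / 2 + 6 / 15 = 17 / 5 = 3.40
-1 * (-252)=252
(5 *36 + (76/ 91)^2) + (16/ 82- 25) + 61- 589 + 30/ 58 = -3658716986/ 9846109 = -371.59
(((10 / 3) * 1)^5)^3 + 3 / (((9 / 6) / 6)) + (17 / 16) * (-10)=8000000157837977 / 114791256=69691720.75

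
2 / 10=1 / 5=0.20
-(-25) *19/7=475/7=67.86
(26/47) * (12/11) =312/517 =0.60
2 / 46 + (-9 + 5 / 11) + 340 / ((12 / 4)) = 79567 / 759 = 104.83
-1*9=-9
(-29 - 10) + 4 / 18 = -38.78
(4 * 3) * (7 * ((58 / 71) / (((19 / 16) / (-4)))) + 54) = 562344 / 1349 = 416.86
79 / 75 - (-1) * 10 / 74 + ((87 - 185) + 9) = -87.81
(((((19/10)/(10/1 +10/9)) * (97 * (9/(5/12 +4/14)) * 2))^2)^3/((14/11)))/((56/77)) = 6373428128332990.54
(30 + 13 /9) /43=283 /387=0.73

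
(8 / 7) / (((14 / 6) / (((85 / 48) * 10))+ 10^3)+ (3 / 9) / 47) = 479400 / 419533247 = 0.00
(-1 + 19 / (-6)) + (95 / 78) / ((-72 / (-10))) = -4.00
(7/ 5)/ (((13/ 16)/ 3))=336/ 65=5.17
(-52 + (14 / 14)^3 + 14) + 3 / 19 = -700 / 19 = -36.84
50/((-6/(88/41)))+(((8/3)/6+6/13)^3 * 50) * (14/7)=56.48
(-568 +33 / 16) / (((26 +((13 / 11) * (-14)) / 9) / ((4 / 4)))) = -896445 / 38272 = -23.42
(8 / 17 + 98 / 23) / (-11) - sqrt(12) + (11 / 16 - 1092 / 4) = -276.21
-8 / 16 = -1 / 2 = -0.50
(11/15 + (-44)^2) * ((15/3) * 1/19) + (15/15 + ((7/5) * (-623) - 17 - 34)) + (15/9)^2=-409.76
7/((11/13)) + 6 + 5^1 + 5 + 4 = 311/11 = 28.27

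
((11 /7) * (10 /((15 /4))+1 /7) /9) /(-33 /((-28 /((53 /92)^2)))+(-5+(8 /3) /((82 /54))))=-900874304 /5238958851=-0.17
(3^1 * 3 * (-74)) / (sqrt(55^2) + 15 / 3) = -111 / 10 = -11.10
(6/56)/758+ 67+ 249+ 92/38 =128405257/403256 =318.42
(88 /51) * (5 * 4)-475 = -22465 /51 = -440.49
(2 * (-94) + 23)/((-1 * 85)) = 33/17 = 1.94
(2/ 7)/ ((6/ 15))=5/ 7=0.71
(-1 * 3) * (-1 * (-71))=-213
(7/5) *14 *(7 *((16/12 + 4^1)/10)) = 5488/75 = 73.17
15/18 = 5/6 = 0.83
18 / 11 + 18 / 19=540 / 209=2.58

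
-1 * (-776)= 776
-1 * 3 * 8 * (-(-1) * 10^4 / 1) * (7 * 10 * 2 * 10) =-336000000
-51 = -51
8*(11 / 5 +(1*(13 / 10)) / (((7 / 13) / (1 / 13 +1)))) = 192 / 5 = 38.40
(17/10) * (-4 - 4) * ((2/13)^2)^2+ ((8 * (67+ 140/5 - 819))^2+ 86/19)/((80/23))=209354362533677/21706360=9644839.69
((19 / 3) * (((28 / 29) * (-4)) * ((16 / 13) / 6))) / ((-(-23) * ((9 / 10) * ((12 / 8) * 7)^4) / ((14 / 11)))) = -0.00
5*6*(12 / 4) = 90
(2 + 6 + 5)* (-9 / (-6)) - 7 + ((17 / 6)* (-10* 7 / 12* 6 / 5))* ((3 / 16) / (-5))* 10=19.94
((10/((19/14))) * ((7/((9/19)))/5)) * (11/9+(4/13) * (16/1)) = 140924/1053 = 133.83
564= 564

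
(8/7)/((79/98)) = 112/79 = 1.42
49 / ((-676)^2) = 0.00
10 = 10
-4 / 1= -4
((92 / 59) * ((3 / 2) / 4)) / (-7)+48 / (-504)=-443 / 2478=-0.18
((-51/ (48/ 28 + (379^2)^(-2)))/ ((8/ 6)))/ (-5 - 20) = 22097661199551/ 24759284257900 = 0.89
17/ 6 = 2.83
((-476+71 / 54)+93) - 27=-22069 / 54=-408.69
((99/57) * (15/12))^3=4492125/438976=10.23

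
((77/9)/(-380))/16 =-77/54720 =-0.00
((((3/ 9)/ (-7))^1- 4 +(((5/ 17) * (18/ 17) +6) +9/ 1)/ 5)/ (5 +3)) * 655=-979225/ 12138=-80.67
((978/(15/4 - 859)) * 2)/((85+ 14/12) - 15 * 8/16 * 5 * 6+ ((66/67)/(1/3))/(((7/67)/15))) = -328608/41014369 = -0.01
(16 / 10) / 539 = 8 / 2695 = 0.00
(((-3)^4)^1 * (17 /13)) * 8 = 11016 /13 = 847.38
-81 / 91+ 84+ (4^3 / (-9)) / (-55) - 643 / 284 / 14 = 2125583407 / 25585560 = 83.08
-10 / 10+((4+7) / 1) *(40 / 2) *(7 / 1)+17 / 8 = 12329 / 8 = 1541.12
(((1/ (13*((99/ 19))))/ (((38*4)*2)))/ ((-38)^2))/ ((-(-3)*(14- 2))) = 1/ 1070454528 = 0.00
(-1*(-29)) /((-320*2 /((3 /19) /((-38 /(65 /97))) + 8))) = -16242233 /44821760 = -0.36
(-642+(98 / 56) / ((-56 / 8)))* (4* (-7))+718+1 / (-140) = 2618139 / 140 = 18700.99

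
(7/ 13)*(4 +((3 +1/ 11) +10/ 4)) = 1477/ 286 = 5.16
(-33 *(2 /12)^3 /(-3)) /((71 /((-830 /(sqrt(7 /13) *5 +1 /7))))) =415415 /65653416- 1118425 *sqrt(91) /65653416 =-0.16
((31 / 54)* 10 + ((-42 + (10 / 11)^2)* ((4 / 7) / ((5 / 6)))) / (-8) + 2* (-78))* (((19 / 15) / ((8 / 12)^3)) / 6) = -318779207 / 3049200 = -104.55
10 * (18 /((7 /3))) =540 /7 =77.14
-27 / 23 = -1.17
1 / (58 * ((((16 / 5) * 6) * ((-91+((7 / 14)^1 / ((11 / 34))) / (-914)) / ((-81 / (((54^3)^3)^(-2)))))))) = 12184115620513277438405170000.00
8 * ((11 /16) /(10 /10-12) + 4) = 63 /2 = 31.50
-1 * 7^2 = -49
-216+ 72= -144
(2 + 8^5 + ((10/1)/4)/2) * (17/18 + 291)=9567384.38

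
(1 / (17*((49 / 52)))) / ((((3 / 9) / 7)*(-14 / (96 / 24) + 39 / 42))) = -0.51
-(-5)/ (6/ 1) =5/ 6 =0.83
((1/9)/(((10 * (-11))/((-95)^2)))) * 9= -1805/22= -82.05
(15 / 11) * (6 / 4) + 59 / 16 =1009 / 176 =5.73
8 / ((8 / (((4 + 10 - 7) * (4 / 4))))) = 7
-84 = -84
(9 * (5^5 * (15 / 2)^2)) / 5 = 1265625 / 4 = 316406.25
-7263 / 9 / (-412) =807 / 412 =1.96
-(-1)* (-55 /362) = -55 /362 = -0.15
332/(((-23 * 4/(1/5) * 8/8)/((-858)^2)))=-61101612/115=-531318.37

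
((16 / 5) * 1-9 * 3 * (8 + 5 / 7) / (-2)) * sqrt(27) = 25377 * sqrt(3) / 70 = 627.92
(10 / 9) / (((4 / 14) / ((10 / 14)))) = 25 / 9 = 2.78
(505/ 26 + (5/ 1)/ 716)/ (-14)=-180855/ 130312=-1.39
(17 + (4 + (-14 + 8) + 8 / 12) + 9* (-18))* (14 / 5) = -6146 / 15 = -409.73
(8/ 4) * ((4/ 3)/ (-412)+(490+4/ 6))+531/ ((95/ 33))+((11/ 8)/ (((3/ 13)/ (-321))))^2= 3659300.17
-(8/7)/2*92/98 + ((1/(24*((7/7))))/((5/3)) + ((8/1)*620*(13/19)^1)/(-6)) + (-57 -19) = -502167809/782040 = -642.13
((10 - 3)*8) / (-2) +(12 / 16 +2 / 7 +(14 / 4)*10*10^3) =979245 / 28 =34973.04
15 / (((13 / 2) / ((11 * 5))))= 1650 / 13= 126.92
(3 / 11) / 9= 1 / 33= 0.03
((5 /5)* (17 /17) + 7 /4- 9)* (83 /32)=-2075 /128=-16.21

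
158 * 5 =790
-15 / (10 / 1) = -3 / 2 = -1.50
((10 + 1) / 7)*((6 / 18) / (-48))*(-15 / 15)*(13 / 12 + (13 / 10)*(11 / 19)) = 3289 / 164160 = 0.02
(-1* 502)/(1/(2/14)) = -502/7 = -71.71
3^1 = 3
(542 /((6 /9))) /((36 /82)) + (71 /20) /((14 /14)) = 111323 /60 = 1855.38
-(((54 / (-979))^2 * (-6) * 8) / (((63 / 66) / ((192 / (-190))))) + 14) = -820147562 / 57942115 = -14.15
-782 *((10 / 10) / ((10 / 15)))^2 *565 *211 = -419517585 / 2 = -209758792.50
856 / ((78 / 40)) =17120 / 39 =438.97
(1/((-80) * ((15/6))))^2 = 1/40000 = 0.00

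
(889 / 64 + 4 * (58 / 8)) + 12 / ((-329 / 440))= 565185 / 21056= 26.84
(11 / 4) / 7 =11 / 28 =0.39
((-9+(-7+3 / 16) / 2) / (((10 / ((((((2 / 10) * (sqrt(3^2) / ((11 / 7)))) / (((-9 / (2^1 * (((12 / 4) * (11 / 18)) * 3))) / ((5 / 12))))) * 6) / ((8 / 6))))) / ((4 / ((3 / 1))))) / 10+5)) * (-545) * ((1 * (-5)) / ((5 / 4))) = -1514555 / 232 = -6528.25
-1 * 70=-70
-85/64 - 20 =-1365/64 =-21.33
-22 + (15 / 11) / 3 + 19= -28 / 11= -2.55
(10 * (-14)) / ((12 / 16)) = -186.67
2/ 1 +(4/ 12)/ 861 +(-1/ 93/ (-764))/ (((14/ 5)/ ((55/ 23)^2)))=129474851599/ 64723966776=2.00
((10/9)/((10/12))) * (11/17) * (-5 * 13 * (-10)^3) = 2860000/51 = 56078.43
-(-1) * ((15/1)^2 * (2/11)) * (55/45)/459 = 50/459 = 0.11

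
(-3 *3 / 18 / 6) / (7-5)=-1 / 24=-0.04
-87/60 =-1.45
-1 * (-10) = 10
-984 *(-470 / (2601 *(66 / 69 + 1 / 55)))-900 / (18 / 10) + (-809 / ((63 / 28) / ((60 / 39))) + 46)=-11461518602 / 13897143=-824.74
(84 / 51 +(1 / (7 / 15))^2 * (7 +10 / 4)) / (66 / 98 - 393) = -75419 / 653616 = -0.12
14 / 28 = 1 / 2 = 0.50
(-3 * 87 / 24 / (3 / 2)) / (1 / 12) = -87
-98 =-98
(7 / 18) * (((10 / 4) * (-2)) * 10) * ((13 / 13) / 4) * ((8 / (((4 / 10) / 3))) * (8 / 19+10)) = -57750 / 19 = -3039.47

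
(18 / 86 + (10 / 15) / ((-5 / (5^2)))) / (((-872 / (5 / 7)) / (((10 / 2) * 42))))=10075 / 18748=0.54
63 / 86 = 0.73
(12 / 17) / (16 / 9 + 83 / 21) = 756 / 6137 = 0.12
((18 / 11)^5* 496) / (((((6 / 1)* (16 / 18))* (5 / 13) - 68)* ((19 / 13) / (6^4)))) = -153956195887104 / 1967560067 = -78247.27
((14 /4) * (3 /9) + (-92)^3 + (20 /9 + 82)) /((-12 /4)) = 14014847 /54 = 259534.20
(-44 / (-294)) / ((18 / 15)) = 55 / 441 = 0.12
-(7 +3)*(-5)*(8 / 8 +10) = 550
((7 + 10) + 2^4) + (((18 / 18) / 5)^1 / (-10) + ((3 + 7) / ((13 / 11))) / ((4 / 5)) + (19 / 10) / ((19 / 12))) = 14546 / 325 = 44.76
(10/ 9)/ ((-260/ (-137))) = 137/ 234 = 0.59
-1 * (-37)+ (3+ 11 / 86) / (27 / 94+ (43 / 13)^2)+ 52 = 684754830 / 7669867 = 89.28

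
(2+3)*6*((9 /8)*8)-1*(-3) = 273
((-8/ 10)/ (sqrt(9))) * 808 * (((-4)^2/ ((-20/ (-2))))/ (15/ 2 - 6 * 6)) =51712/ 4275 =12.10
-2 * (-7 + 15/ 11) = 124/ 11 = 11.27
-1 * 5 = -5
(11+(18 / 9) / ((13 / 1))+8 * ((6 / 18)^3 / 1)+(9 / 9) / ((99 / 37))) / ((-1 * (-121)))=45652 / 467181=0.10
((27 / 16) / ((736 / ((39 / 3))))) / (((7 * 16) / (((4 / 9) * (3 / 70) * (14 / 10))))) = 117 / 16486400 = 0.00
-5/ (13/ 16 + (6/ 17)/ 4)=-272/ 49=-5.55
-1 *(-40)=40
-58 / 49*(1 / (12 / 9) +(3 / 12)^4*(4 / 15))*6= -2987 / 560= -5.33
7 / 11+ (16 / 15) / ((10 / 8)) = 1229 / 825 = 1.49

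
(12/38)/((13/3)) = 18/247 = 0.07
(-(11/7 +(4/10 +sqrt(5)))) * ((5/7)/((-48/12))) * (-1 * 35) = -25 * sqrt(5)/4 - 345/28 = -26.30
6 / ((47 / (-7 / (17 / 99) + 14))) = -2730 / 799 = -3.42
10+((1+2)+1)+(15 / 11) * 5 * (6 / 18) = 179 / 11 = 16.27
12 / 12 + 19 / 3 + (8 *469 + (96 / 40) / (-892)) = 12574961 / 3345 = 3759.33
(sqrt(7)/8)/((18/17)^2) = 289 * sqrt(7)/2592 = 0.29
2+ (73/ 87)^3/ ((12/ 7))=18527191/ 7902036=2.34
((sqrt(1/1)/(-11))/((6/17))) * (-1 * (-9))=-2.32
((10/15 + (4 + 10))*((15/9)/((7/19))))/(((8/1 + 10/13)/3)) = 1430/63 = 22.70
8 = 8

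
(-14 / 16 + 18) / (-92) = -137 / 736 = -0.19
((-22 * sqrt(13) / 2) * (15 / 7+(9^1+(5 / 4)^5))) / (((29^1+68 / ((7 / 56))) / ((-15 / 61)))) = 5596085 * sqrt(13) / 83514368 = 0.24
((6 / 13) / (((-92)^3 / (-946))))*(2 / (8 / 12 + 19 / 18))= 12771 / 19613204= 0.00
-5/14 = -0.36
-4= -4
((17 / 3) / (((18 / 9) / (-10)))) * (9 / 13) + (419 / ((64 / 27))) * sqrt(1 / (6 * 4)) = -255 / 13 + 3771 * sqrt(6) / 256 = 16.47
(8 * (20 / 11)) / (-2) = -80 / 11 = -7.27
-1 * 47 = -47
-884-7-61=-952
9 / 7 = 1.29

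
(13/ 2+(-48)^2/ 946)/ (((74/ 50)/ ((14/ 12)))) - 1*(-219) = 47471903/ 210012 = 226.04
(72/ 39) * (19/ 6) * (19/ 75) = 1444/ 975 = 1.48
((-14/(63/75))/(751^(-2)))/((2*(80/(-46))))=64860115/24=2702504.79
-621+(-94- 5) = -720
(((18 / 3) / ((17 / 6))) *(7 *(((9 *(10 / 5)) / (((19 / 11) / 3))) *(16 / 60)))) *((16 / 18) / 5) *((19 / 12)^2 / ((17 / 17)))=23408 / 425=55.08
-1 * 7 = -7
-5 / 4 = -1.25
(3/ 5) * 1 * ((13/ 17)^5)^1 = 1113879/ 7099285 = 0.16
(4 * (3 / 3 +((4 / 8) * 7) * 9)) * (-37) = -4810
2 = 2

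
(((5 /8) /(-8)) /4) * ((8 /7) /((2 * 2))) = -5 /896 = -0.01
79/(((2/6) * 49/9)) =43.53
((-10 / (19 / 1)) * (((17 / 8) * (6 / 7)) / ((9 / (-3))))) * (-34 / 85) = -17 / 133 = -0.13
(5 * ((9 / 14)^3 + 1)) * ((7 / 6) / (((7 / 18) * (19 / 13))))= 677235 / 52136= 12.99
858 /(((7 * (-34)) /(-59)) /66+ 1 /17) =14199471 /1985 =7153.39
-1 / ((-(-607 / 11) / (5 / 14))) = -0.01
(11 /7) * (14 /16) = 1.38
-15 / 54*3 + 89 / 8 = 247 / 24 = 10.29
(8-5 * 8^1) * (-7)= 224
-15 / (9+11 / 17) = -255 / 164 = -1.55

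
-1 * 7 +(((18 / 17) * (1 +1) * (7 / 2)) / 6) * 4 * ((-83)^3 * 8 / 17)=-384242887 / 289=-1329560.16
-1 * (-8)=8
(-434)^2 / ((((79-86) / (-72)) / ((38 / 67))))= 73620288 / 67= 1098810.27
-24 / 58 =-12 / 29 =-0.41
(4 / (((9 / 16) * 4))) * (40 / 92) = 160 / 207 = 0.77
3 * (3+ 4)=21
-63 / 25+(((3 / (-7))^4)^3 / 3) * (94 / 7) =-6103591360191 / 2422225260175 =-2.52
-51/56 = -0.91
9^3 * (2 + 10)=8748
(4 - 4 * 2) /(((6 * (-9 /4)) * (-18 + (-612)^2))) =4 /5056101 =0.00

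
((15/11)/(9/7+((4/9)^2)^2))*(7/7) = 1.03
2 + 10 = 12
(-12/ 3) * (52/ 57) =-208/ 57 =-3.65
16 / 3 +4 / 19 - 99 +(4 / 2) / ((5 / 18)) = -24583 / 285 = -86.26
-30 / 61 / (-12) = 5 / 122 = 0.04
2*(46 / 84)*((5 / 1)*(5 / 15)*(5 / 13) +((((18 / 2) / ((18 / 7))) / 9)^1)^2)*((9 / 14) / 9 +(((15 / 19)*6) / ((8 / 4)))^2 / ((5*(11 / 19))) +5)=1574086259 / 258810552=6.08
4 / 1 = 4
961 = 961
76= 76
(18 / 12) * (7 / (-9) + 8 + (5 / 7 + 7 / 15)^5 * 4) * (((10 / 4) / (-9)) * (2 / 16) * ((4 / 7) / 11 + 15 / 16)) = -0.85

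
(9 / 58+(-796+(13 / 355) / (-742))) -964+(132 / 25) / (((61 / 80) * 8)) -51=-84340020075 / 46597229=-1809.98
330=330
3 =3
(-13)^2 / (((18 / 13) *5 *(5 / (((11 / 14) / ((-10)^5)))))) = -24167 / 630000000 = -0.00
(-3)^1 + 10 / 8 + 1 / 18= -61 / 36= -1.69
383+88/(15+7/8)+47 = 435.54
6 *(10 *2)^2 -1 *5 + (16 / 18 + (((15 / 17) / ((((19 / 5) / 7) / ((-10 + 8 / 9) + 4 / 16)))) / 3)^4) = 53513416191660138817 / 18281847941427456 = 2927.13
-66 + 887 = 821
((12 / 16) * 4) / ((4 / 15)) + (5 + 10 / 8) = 35 / 2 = 17.50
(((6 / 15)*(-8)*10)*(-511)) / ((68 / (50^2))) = 10220000 / 17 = 601176.47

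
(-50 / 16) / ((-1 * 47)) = 25 / 376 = 0.07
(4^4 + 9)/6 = 265/6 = 44.17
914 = 914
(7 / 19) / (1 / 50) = 350 / 19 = 18.42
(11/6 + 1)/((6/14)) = 119/18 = 6.61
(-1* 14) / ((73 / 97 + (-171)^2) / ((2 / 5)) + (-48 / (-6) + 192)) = -1358 / 7110525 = -0.00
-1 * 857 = -857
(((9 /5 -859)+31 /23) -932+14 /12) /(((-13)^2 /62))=-38217203 /58305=-655.47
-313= -313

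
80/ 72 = 10/ 9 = 1.11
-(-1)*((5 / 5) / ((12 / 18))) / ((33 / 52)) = 26 / 11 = 2.36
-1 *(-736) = 736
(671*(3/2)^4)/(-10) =-54351/160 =-339.69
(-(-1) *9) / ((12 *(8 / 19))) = 57 / 32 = 1.78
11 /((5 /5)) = 11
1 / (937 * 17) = 1 / 15929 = 0.00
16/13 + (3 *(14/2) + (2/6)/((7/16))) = 6277/273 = 22.99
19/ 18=1.06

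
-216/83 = -2.60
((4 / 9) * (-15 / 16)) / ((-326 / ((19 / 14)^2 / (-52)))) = -1805 / 39871104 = -0.00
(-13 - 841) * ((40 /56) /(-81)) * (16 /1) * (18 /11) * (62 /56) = 151280 /693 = 218.30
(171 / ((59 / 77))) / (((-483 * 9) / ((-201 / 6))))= 14003 / 8142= 1.72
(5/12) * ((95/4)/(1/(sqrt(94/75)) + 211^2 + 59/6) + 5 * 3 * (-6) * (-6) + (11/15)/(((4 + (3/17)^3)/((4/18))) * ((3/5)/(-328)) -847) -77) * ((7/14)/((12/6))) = 2313194588117990348463145/47962600410549227641056 -285 * sqrt(282)/4294691503648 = 48.23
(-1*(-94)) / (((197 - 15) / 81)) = 3807 / 91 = 41.84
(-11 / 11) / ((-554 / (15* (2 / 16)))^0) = -1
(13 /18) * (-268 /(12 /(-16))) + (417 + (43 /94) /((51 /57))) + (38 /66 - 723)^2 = 2728175811805 /5220666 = 522572.37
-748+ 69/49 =-36583/49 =-746.59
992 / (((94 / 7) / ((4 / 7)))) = 1984 / 47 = 42.21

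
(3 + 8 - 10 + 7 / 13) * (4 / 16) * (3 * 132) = 1980 / 13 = 152.31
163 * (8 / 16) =81.50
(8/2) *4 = 16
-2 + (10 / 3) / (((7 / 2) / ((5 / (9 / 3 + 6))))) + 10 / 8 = -167 / 756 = -0.22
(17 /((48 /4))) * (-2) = -2.83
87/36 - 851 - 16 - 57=-921.58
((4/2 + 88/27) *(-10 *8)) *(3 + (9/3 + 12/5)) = -3534.22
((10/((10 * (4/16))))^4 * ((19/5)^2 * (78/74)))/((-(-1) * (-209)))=-189696/10175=-18.64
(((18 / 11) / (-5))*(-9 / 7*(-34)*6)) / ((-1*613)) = 33048 / 236005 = 0.14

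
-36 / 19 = -1.89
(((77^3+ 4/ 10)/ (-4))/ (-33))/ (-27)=-760889/ 5940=-128.10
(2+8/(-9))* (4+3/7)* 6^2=1240/7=177.14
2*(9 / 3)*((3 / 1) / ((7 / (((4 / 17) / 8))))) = 9 / 119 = 0.08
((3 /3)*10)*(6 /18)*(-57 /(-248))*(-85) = -8075 /124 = -65.12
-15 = -15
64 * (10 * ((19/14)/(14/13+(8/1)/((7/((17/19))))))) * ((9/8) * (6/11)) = 337896/1331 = 253.87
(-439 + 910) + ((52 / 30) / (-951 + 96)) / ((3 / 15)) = 1208089 / 2565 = 470.99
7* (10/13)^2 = 700/169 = 4.14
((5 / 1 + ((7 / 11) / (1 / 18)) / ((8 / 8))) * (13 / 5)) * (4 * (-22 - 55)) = -65884 / 5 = -13176.80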